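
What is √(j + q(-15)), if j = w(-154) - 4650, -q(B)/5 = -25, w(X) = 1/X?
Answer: I*√107315054/154 ≈ 67.268*I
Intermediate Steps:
q(B) = 125 (q(B) = -5*(-25) = 125)
j = -716101/154 (j = 1/(-154) - 4650 = -1/154 - 4650 = -716101/154 ≈ -4650.0)
√(j + q(-15)) = √(-716101/154 + 125) = √(-696851/154) = I*√107315054/154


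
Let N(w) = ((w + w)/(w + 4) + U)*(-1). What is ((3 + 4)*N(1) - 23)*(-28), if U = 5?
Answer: 8512/5 ≈ 1702.4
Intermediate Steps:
N(w) = -5 - 2*w/(4 + w) (N(w) = ((w + w)/(w + 4) + 5)*(-1) = ((2*w)/(4 + w) + 5)*(-1) = (2*w/(4 + w) + 5)*(-1) = (5 + 2*w/(4 + w))*(-1) = -5 - 2*w/(4 + w))
((3 + 4)*N(1) - 23)*(-28) = ((3 + 4)*((-20 - 7*1)/(4 + 1)) - 23)*(-28) = (7*((-20 - 7)/5) - 23)*(-28) = (7*((1/5)*(-27)) - 23)*(-28) = (7*(-27/5) - 23)*(-28) = (-189/5 - 23)*(-28) = -304/5*(-28) = 8512/5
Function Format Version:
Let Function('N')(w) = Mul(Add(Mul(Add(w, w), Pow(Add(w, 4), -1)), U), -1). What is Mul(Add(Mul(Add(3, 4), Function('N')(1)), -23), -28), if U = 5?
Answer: Rational(8512, 5) ≈ 1702.4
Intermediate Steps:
Function('N')(w) = Add(-5, Mul(-2, w, Pow(Add(4, w), -1))) (Function('N')(w) = Mul(Add(Mul(Add(w, w), Pow(Add(w, 4), -1)), 5), -1) = Mul(Add(Mul(Mul(2, w), Pow(Add(4, w), -1)), 5), -1) = Mul(Add(Mul(2, w, Pow(Add(4, w), -1)), 5), -1) = Mul(Add(5, Mul(2, w, Pow(Add(4, w), -1))), -1) = Add(-5, Mul(-2, w, Pow(Add(4, w), -1))))
Mul(Add(Mul(Add(3, 4), Function('N')(1)), -23), -28) = Mul(Add(Mul(Add(3, 4), Mul(Pow(Add(4, 1), -1), Add(-20, Mul(-7, 1)))), -23), -28) = Mul(Add(Mul(7, Mul(Pow(5, -1), Add(-20, -7))), -23), -28) = Mul(Add(Mul(7, Mul(Rational(1, 5), -27)), -23), -28) = Mul(Add(Mul(7, Rational(-27, 5)), -23), -28) = Mul(Add(Rational(-189, 5), -23), -28) = Mul(Rational(-304, 5), -28) = Rational(8512, 5)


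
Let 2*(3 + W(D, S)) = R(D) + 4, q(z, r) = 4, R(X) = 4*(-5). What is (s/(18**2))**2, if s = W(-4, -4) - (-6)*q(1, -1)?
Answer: 169/104976 ≈ 0.0016099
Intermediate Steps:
R(X) = -20
W(D, S) = -11 (W(D, S) = -3 + (-20 + 4)/2 = -3 + (1/2)*(-16) = -3 - 8 = -11)
s = 13 (s = -11 - (-6)*4 = -11 - 2*(-12) = -11 + 24 = 13)
(s/(18**2))**2 = (13/(18**2))**2 = (13/324)**2 = 169/104976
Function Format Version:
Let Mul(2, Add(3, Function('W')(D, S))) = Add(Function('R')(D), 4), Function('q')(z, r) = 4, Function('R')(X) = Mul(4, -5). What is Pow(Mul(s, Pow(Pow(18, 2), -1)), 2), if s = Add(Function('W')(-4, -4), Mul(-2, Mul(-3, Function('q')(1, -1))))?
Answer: Rational(169, 104976) ≈ 0.0016099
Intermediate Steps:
Function('R')(X) = -20
Function('W')(D, S) = -11 (Function('W')(D, S) = Add(-3, Mul(Rational(1, 2), Add(-20, 4))) = Add(-3, Mul(Rational(1, 2), -16)) = Add(-3, -8) = -11)
s = 13 (s = Add(-11, Mul(-2, Mul(-3, 4))) = Add(-11, Mul(-2, -12)) = Add(-11, 24) = 13)
Pow(Mul(s, Pow(Pow(18, 2), -1)), 2) = Pow(Mul(13, Pow(Pow(18, 2), -1)), 2) = Pow(Mul(13, Pow(324, -1)), 2) = Pow(Mul(13, Rational(1, 324)), 2) = Pow(Rational(13, 324), 2) = Rational(169, 104976)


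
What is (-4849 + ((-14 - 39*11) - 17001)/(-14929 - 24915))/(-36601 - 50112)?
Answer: 6899504/123392599 ≈ 0.055915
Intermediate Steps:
(-4849 + ((-14 - 39*11) - 17001)/(-14929 - 24915))/(-36601 - 50112) = (-4849 + ((-14 - 429) - 17001)/(-39844))/(-86713) = (-4849 + (-443 - 17001)*(-1/39844))*(-1/86713) = (-4849 - 17444*(-1/39844))*(-1/86713) = (-4849 + 623/1423)*(-1/86713) = -6899504/1423*(-1/86713) = 6899504/123392599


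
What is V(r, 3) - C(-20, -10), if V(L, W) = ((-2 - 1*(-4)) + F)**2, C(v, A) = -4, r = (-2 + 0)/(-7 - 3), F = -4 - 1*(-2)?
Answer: 4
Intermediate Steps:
F = -2 (F = -4 + 2 = -2)
r = 1/5 (r = -2/(-10) = -2*(-1/10) = 1/5 ≈ 0.20000)
V(L, W) = 0 (V(L, W) = ((-2 - 1*(-4)) - 2)**2 = ((-2 + 4) - 2)**2 = (2 - 2)**2 = 0**2 = 0)
V(r, 3) - C(-20, -10) = 0 - 1*(-4) = 0 + 4 = 4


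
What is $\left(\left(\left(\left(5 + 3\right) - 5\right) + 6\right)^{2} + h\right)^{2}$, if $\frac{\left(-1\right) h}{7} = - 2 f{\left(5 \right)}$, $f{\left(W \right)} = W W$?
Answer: $185761$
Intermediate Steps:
$f{\left(W \right)} = W^{2}$
$h = 350$ ($h = - 7 \left(- 2 \cdot 5^{2}\right) = - 7 \left(\left(-2\right) 25\right) = \left(-7\right) \left(-50\right) = 350$)
$\left(\left(\left(\left(5 + 3\right) - 5\right) + 6\right)^{2} + h\right)^{2} = \left(\left(\left(\left(5 + 3\right) - 5\right) + 6\right)^{2} + 350\right)^{2} = \left(\left(\left(8 - 5\right) + 6\right)^{2} + 350\right)^{2} = \left(\left(3 + 6\right)^{2} + 350\right)^{2} = \left(9^{2} + 350\right)^{2} = \left(81 + 350\right)^{2} = 431^{2} = 185761$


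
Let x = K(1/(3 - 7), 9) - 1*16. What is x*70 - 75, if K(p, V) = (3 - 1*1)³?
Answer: -635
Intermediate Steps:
K(p, V) = 8 (K(p, V) = (3 - 1)³ = 2³ = 8)
x = -8 (x = 8 - 1*16 = 8 - 16 = -8)
x*70 - 75 = -8*70 - 75 = -560 - 75 = -635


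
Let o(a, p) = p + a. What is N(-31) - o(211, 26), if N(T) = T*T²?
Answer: -30028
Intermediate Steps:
N(T) = T³
o(a, p) = a + p
N(-31) - o(211, 26) = (-31)³ - (211 + 26) = -29791 - 1*237 = -29791 - 237 = -30028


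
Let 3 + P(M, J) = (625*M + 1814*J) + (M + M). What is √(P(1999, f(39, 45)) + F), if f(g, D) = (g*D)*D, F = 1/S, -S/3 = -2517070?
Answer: √8240301052292404233210/7551210 ≈ 12021.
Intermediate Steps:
S = 7551210 (S = -3*(-2517070) = 7551210)
F = 1/7551210 ≈ 1.3243e-7
f(g, D) = g*D² (f(g, D) = (D*g)*D = g*D²)
P(M, J) = -3 + 627*M + 1814*J (P(M, J) = -3 + ((625*M + 1814*J) + (M + M)) = -3 + ((625*M + 1814*J) + 2*M) = -3 + (627*M + 1814*J) = -3 + 627*M + 1814*J)
√(P(1999, f(39, 45)) + F) = √((-3 + 627*1999 + 1814*(39*45²)) + 1/7551210) = √((-3 + 1253373 + 1814*(39*2025)) + 1/7551210) = √((-3 + 1253373 + 1814*78975) + 1/7551210) = √((-3 + 1253373 + 143260650) + 1/7551210) = √(144514020 + 1/7551210) = √(1091255712964201/7551210) = √8240301052292404233210/7551210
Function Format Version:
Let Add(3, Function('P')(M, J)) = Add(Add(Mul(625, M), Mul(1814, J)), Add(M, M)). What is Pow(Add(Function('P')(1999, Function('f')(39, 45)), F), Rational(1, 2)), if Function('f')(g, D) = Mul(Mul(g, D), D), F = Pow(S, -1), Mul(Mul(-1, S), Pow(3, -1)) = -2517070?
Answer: Mul(Rational(1, 7551210), Pow(8240301052292404233210, Rational(1, 2))) ≈ 12021.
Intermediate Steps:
S = 7551210 (S = Mul(-3, -2517070) = 7551210)
F = Rational(1, 7551210) (F = Pow(7551210, -1) = Rational(1, 7551210) ≈ 1.3243e-7)
Function('f')(g, D) = Mul(g, Pow(D, 2)) (Function('f')(g, D) = Mul(Mul(D, g), D) = Mul(g, Pow(D, 2)))
Function('P')(M, J) = Add(-3, Mul(627, M), Mul(1814, J)) (Function('P')(M, J) = Add(-3, Add(Add(Mul(625, M), Mul(1814, J)), Add(M, M))) = Add(-3, Add(Add(Mul(625, M), Mul(1814, J)), Mul(2, M))) = Add(-3, Add(Mul(627, M), Mul(1814, J))) = Add(-3, Mul(627, M), Mul(1814, J)))
Pow(Add(Function('P')(1999, Function('f')(39, 45)), F), Rational(1, 2)) = Pow(Add(Add(-3, Mul(627, 1999), Mul(1814, Mul(39, Pow(45, 2)))), Rational(1, 7551210)), Rational(1, 2)) = Pow(Add(Add(-3, 1253373, Mul(1814, Mul(39, 2025))), Rational(1, 7551210)), Rational(1, 2)) = Pow(Add(Add(-3, 1253373, Mul(1814, 78975)), Rational(1, 7551210)), Rational(1, 2)) = Pow(Add(Add(-3, 1253373, 143260650), Rational(1, 7551210)), Rational(1, 2)) = Pow(Add(144514020, Rational(1, 7551210)), Rational(1, 2)) = Pow(Rational(1091255712964201, 7551210), Rational(1, 2)) = Mul(Rational(1, 7551210), Pow(8240301052292404233210, Rational(1, 2)))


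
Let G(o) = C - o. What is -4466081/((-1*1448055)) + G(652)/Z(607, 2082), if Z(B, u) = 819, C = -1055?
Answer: 2689094/2689245 ≈ 0.99994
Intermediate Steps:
G(o) = -1055 - o
-4466081/((-1*1448055)) + G(652)/Z(607, 2082) = -4466081/((-1*1448055)) + (-1055 - 1*652)/819 = -4466081/(-1448055) + (-1055 - 652)*(1/819) = -4466081*(-1/1448055) - 1707*1/819 = 4466081/1448055 - 569/273 = 2689094/2689245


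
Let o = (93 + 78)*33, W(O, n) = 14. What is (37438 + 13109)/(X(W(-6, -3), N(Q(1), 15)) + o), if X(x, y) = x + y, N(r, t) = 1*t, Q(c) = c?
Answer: 50547/5672 ≈ 8.9117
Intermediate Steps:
N(r, t) = t
o = 5643 (o = 171*33 = 5643)
(37438 + 13109)/(X(W(-6, -3), N(Q(1), 15)) + o) = (37438 + 13109)/((14 + 15) + 5643) = 50547/(29 + 5643) = 50547/5672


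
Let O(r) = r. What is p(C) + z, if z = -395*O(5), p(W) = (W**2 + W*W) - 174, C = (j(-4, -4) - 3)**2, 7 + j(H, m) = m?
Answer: 74683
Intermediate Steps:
j(H, m) = -7 + m
C = 196 (C = ((-7 - 4) - 3)**2 = (-11 - 3)**2 = (-14)**2 = 196)
p(W) = -174 + 2*W**2 (p(W) = (W**2 + W**2) - 174 = 2*W**2 - 174 = -174 + 2*W**2)
z = -1975 (z = -395*5 = -1975)
p(C) + z = (-174 + 2*196**2) - 1975 = (-174 + 2*38416) - 1975 = (-174 + 76832) - 1975 = 76658 - 1975 = 74683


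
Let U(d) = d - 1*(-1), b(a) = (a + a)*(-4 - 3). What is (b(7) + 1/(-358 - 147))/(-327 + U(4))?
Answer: 49491/162610 ≈ 0.30435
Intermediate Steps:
b(a) = -14*a (b(a) = (2*a)*(-7) = -14*a)
U(d) = 1 + d (U(d) = d + 1 = 1 + d)
(b(7) + 1/(-358 - 147))/(-327 + U(4)) = (-14*7 + 1/(-358 - 147))/(-327 + (1 + 4)) = (-98 + 1/(-505))/(-327 + 5) = (-98 - 1/505)/(-322) = -49491/505*(-1/322) = 49491/162610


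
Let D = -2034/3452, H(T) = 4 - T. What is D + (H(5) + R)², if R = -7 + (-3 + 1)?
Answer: 171583/1726 ≈ 99.411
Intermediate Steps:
R = -9 (R = -7 - 2 = -9)
D = -1017/1726 (D = -2034*1/3452 = -1017/1726 ≈ -0.58922)
D + (H(5) + R)² = -1017/1726 + ((4 - 1*5) - 9)² = -1017/1726 + ((4 - 5) - 9)² = -1017/1726 + (-1 - 9)² = -1017/1726 + (-10)² = -1017/1726 + 100 = 171583/1726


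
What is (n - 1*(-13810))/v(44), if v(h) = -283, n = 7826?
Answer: -21636/283 ≈ -76.452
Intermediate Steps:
(n - 1*(-13810))/v(44) = (7826 - 1*(-13810))/(-283) = (7826 + 13810)*(-1/283) = 21636*(-1/283) = -21636/283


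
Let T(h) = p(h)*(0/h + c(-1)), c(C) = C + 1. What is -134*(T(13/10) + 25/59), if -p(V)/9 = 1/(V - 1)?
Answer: -3350/59 ≈ -56.780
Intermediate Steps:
p(V) = -9/(-1 + V) (p(V) = -9/(V - 1) = -9/(-1 + V))
c(C) = 1 + C
T(h) = 0 (T(h) = (-9/(-1 + h))*(0/h + (1 - 1)) = (-9/(-1 + h))*(0 + 0) = -9/(-1 + h)*0 = 0)
-134*(T(13/10) + 25/59) = -134*(0 + 25/59) = -134*25/59 = -3350/59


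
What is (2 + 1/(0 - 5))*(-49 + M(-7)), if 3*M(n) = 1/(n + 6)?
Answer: -444/5 ≈ -88.800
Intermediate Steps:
M(n) = 1/(3*(6 + n)) (M(n) = 1/(3*(n + 6)) = 1/(3*(6 + n)))
(2 + 1/(0 - 5))*(-49 + M(-7)) = (2 + 1/(0 - 5))*(-49 + 1/(3*(6 - 7))) = (2 + 1/(-5))*(-49 + (⅓)/(-1)) = (2 + 1*(-⅕))*(-49 + (⅓)*(-1)) = (2 - ⅕)*(-49 - ⅓) = (9/5)*(-148/3) = -444/5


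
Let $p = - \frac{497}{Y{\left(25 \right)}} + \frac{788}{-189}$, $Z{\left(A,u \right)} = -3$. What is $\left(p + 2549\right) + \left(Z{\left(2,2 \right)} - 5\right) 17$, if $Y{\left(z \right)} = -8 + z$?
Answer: $\frac{7645640}{3213} \approx 2379.6$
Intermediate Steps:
$p = - \frac{107329}{3213}$ ($p = - \frac{497}{-8 + 25} + \frac{788}{-189} = - \frac{497}{17} + 788 \left(- \frac{1}{189}\right) = \left(-497\right) \frac{1}{17} - \frac{788}{189} = - \frac{497}{17} - \frac{788}{189} = - \frac{107329}{3213} \approx -33.405$)
$\left(p + 2549\right) + \left(Z{\left(2,2 \right)} - 5\right) 17 = \left(- \frac{107329}{3213} + 2549\right) + \left(-3 - 5\right) 17 = \frac{8082608}{3213} - 136 = \frac{7645640}{3213}$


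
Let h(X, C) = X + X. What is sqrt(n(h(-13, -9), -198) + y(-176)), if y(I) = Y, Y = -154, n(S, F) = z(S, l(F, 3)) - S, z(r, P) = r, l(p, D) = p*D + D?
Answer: I*sqrt(154) ≈ 12.41*I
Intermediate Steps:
l(p, D) = D + D*p (l(p, D) = D*p + D = D + D*p)
h(X, C) = 2*X
n(S, F) = 0 (n(S, F) = S - S = 0)
y(I) = -154
sqrt(n(h(-13, -9), -198) + y(-176)) = sqrt(0 - 154) = sqrt(-154) = I*sqrt(154)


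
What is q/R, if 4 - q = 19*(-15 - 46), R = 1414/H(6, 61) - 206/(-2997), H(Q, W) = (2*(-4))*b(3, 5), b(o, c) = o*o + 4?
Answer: -181246572/2108167 ≈ -85.974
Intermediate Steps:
b(o, c) = 4 + o² (b(o, c) = o² + 4 = 4 + o²)
H(Q, W) = -104 (H(Q, W) = (2*(-4))*(4 + 3²) = -8*(4 + 9) = -8*13 = -104)
R = -2108167/155844 (R = 1414/(-104) - 206/(-2997) = 1414*(-1/104) - 206*(-1/2997) = -707/52 + 206/2997 = -2108167/155844 ≈ -13.527)
q = 1163 (q = 4 - 19*(-15 - 46) = 4 - 19*(-61) = 4 - 1*(-1159) = 4 + 1159 = 1163)
q/R = 1163/(-2108167/155844) = 1163*(-155844/2108167) = -181246572/2108167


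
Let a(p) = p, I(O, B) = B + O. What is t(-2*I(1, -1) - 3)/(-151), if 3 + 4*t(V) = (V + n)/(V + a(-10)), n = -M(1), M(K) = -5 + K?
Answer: 10/1963 ≈ 0.0050942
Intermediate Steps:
n = 4 (n = -(-5 + 1) = -1*(-4) = 4)
t(V) = -¾ + (4 + V)/(4*(-10 + V)) (t(V) = -¾ + ((V + 4)/(V - 10))/4 = -¾ + ((4 + V)/(-10 + V))/4 = -¾ + (4 + V)/(4*(-10 + V)))
t(-2*I(1, -1) - 3)/(-151) = ((17 - (-2*(-1 + 1) - 3))/(2*(-10 + (-2*(-1 + 1) - 3))))/(-151) = ((17 - (-2*0 - 3))/(2*(-10 + (-2*0 - 3))))*(-1/151) = ((17 - (0 - 3))/(2*(-10 + (0 - 3))))*(-1/151) = ((17 - 1*(-3))/(2*(-10 - 3)))*(-1/151) = ((½)*(17 + 3)/(-13))*(-1/151) = ((½)*(-1/13)*20)*(-1/151) = -10/13*(-1/151) = 10/1963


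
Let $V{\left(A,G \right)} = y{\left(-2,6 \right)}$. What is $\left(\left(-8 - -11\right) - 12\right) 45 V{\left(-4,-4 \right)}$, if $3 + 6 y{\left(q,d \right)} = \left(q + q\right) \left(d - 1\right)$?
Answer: $\frac{3105}{2} \approx 1552.5$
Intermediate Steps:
$y{\left(q,d \right)} = - \frac{1}{2} + \frac{q \left(-1 + d\right)}{3}$ ($y{\left(q,d \right)} = - \frac{1}{2} + \frac{\left(q + q\right) \left(d - 1\right)}{6} = - \frac{1}{2} + \frac{2 q \left(-1 + d\right)}{6} = - \frac{1}{2} + \frac{q \left(-1 + d\right)}{3}$)
$V{\left(A,G \right)} = - \frac{23}{6}$ ($V{\left(A,G \right)} = - \frac{1}{2} - - \frac{2}{3} + \frac{1}{3} \cdot 6 \left(-2\right) = - \frac{1}{2} + \frac{2}{3} - 4 = - \frac{23}{6}$)
$\left(\left(-8 - -11\right) - 12\right) 45 V{\left(-4,-4 \right)} = \left(\left(-8 - -11\right) - 12\right) 45 \left(- \frac{23}{6}\right) = \left(\left(-8 + 11\right) - 12\right) 45 \left(- \frac{23}{6}\right) = \left(3 - 12\right) 45 \left(- \frac{23}{6}\right) = \left(-9\right) 45 \left(- \frac{23}{6}\right) = \left(-405\right) \left(- \frac{23}{6}\right) = \frac{3105}{2}$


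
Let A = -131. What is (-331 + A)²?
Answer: 213444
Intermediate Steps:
(-331 + A)² = (-331 - 131)² = (-462)² = 213444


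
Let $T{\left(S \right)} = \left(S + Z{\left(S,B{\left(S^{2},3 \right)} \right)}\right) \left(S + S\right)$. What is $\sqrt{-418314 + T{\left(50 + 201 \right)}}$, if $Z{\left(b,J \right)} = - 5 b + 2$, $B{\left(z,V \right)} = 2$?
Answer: $i \sqrt{921318} \approx 959.85 i$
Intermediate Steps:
$Z{\left(b,J \right)} = 2 - 5 b$
$T{\left(S \right)} = 2 S \left(2 - 4 S\right)$ ($T{\left(S \right)} = \left(S - \left(-2 + 5 S\right)\right) \left(S + S\right) = \left(2 - 4 S\right) 2 S = 2 S \left(2 - 4 S\right)$)
$\sqrt{-418314 + T{\left(50 + 201 \right)}} = \sqrt{-418314 + 4 \left(50 + 201\right) \left(1 - 2 \left(50 + 201\right)\right)} = \sqrt{-418314 + 4 \cdot 251 \left(1 - 502\right)} = \sqrt{-418314 + 4 \cdot 251 \left(-501\right)} = \sqrt{-418314 - 503004} = \sqrt{-921318} = i \sqrt{921318}$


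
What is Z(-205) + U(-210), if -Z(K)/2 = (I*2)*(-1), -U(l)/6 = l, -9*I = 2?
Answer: 11332/9 ≈ 1259.1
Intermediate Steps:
I = -2/9 (I = -1/9*2 = -2/9 ≈ -0.22222)
U(l) = -6*l
Z(K) = -8/9 (Z(K) = -2*(-2/9*2)*(-1) = -(-8)*(-1)/9 = -2*4/9 = -8/9)
Z(-205) + U(-210) = -8/9 - 6*(-210) = -8/9 + 1260 = 11332/9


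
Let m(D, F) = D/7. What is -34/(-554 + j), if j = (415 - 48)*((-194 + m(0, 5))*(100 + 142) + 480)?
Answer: 17/8527155 ≈ 1.9936e-6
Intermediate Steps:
m(D, F) = D/7 (m(D, F) = D*(1/7) = D/7)
j = -17053756 (j = (415 - 48)*((-194 + (1/7)*0)*(100 + 142) + 480) = 367*((-194 + 0)*242 + 480) = 367*(-194*242 + 480) = 367*(-46948 + 480) = 367*(-46468) = -17053756)
-34/(-554 + j) = -34/(-554 - 17053756) = -34/(-17054310) = -34*(-1/17054310) = 17/8527155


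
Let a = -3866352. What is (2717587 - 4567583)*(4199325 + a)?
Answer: -615998718108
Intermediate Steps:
(2717587 - 4567583)*(4199325 + a) = (2717587 - 4567583)*(4199325 - 3866352) = -1849996*332973 = -615998718108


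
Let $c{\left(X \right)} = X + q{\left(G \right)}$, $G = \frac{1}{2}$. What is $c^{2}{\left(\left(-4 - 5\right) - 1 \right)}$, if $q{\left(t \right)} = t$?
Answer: $\frac{361}{4} \approx 90.25$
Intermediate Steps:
$G = \frac{1}{2} \approx 0.5$
$c{\left(X \right)} = \frac{1}{2} + X$ ($c{\left(X \right)} = X + \frac{1}{2} = \frac{1}{2} + X$)
$c^{2}{\left(\left(-4 - 5\right) - 1 \right)} = \left(\frac{1}{2} - 10\right)^{2} = \left(- \frac{19}{2}\right)^{2} = \frac{361}{4}$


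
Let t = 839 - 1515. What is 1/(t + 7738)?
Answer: 1/7062 ≈ 0.00014160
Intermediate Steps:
t = -676
1/(t + 7738) = 1/(-676 + 7738) = 1/7062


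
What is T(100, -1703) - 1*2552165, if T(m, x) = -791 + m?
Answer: -2552856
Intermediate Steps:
T(100, -1703) - 1*2552165 = (-791 + 100) - 1*2552165 = -691 - 2552165 = -2552856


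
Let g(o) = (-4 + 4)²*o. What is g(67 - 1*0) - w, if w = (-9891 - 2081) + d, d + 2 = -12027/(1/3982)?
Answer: 47903488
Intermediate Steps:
d = -47891516 (d = -2 - 12027/(1/3982) = -2 - 12027/1/3982 = -2 - 12027*3982 = -2 - 47891514 = -47891516)
w = -47903488 (w = (-9891 - 2081) - 47891516 = -11972 - 47891516 = -47903488)
g(o) = 0 (g(o) = 0²*o = 0*o = 0)
g(67 - 1*0) - w = 0 - 1*(-47903488) = 0 + 47903488 = 47903488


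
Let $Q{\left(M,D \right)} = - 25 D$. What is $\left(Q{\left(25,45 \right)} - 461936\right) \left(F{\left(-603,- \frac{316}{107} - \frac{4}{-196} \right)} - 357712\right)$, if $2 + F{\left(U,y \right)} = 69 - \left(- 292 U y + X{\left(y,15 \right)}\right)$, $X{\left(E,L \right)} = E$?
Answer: $- \frac{385453501722934}{5243} \approx -7.3518 \cdot 10^{10}$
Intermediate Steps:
$F{\left(U,y \right)} = 67 - y + 292 U y$ ($F{\left(U,y \right)} = -2 - \left(-69 + y + - 292 U y\right) = -2 - \left(-69 + y - 292 U y\right) = -2 + \left(69 + \left(- y + 292 U y\right)\right) = -2 + \left(69 - y + 292 U y\right) = 67 - y + 292 U y$)
$\left(Q{\left(25,45 \right)} - 461936\right) \left(F{\left(-603,- \frac{316}{107} - \frac{4}{-196} \right)} - 357712\right) = \left(\left(-25\right) 45 - 461936\right) \left(\left(67 - \left(- \frac{316}{107} - \frac{4}{-196}\right) + 292 \left(-603\right) \left(- \frac{316}{107} - \frac{4}{-196}\right)\right) - 357712\right) = \left(-1125 - 461936\right) \left(\left(67 - \left(\left(-316\right) \frac{1}{107} - - \frac{1}{49}\right) + 292 \left(-603\right) \left(\left(-316\right) \frac{1}{107} - - \frac{1}{49}\right)\right) - 357712\right) = - 463061 \left(\left(67 - \left(- \frac{316}{107} + \frac{1}{49}\right) + 292 \left(-603\right) \left(- \frac{316}{107} + \frac{1}{49}\right)\right) - 357712\right) = - 463061 \left(\left(67 - - \frac{15377}{5243} + 292 \left(-603\right) \left(- \frac{15377}{5243}\right)\right) - 357712\right) = - 463061 \left(\left(67 + \frac{15377}{5243} + \frac{2707520652}{5243}\right) - 357712\right) = - 463061 \left(\frac{2707887310}{5243} - 357712\right) = \left(-463061\right) \frac{832403294}{5243} = - \frac{385453501722934}{5243}$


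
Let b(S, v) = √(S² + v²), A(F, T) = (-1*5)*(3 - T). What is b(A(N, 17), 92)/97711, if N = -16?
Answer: 2*√3341/97711 ≈ 0.0011831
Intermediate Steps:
A(F, T) = -15 + 5*T (A(F, T) = -5*(3 - T) = -15 + 5*T)
b(A(N, 17), 92)/97711 = √((-15 + 5*17)² + 92²)/97711 = √((-15 + 85)² + 8464)*(1/97711) = √(70² + 8464)*(1/97711) = √(4900 + 8464)*(1/97711) = √13364*(1/97711) = (2*√3341)*(1/97711) = 2*√3341/97711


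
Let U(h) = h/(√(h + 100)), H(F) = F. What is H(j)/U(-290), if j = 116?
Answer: -2*I*√190/5 ≈ -5.5136*I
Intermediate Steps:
U(h) = h/√(100 + h) (U(h) = h/(√(100 + h)) = h/√(100 + h))
H(j)/U(-290) = 116/((-290/√(100 - 290))) = 116/((-(-29)*I*√190/19)) = 116/((29*I*√190/19)) = 116*(-I*√190/290) = -2*I*√190/5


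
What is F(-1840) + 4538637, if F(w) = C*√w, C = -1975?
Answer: 4538637 - 7900*I*√115 ≈ 4.5386e+6 - 84718.0*I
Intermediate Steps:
F(w) = -1975*√w
F(-1840) + 4538637 = -7900*I*√115 + 4538637 = 4538637 - 7900*I*√115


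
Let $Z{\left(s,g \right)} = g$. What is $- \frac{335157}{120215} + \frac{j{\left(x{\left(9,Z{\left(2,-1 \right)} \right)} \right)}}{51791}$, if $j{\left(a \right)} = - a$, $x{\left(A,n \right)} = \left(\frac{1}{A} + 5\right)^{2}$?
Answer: $- \frac{1406261786087}{504310460265} \approx -2.7885$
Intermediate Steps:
$x{\left(A,n \right)} = \left(5 + \frac{1}{A}\right)^{2}$
$- \frac{335157}{120215} + \frac{j{\left(x{\left(9,Z{\left(2,-1 \right)} \right)} \right)}}{51791} = - \frac{335157}{120215} + \frac{\left(-1\right) \frac{\left(1 + 5 \cdot 9\right)^{2}}{81}}{51791} = \left(-335157\right) \frac{1}{120215} + - \frac{\left(1 + 45\right)^{2}}{81} \cdot \frac{1}{51791} = - \frac{335157}{120215} + - \frac{46^{2}}{81} \cdot \frac{1}{51791} = - \frac{335157}{120215} + - \frac{2116}{81} \cdot \frac{1}{51791} = - \frac{335157}{120215} + \left(-1\right) \frac{2116}{81} \cdot \frac{1}{51791} = - \frac{335157}{120215} - \frac{2116}{4195071} = - \frac{1406261786087}{504310460265}$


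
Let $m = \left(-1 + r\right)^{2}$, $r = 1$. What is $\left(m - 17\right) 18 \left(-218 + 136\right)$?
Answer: $25092$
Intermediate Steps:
$m = 0$ ($m = \left(-1 + 1\right)^{2} = 0^{2} = 0$)
$\left(m - 17\right) 18 \left(-218 + 136\right) = \left(0 - 17\right) 18 \left(-218 + 136\right) = \left(-17\right) 18 \left(-82\right) = \left(-306\right) \left(-82\right) = 25092$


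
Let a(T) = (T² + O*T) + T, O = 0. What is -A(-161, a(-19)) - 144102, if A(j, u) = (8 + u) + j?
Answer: -144291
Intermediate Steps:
a(T) = T + T² (a(T) = (T² + 0*T) + T = (T² + 0) + T = T² + T = T + T²)
A(j, u) = 8 + j + u
-A(-161, a(-19)) - 144102 = -(8 - 161 - 19*(1 - 19)) - 144102 = -(8 - 161 - 19*(-18)) - 144102 = -(8 - 161 + 342) - 144102 = -1*189 - 144102 = -189 - 144102 = -144291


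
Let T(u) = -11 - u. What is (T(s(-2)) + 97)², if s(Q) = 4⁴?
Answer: 28900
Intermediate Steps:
s(Q) = 256
(T(s(-2)) + 97)² = ((-11 - 1*256) + 97)² = ((-11 - 256) + 97)² = (-267 + 97)² = (-170)² = 28900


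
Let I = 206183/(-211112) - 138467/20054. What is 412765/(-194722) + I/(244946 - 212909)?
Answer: -1272525104566824703/600244400076767688 ≈ -2.1200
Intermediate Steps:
I = -16683419593/2116820024 (I = 206183*(-1/211112) - 138467*1/20054 = -206183/211112 - 138467/20054 = -16683419593/2116820024 ≈ -7.8814)
412765/(-194722) + I/(244946 - 212909) = 412765/(-194722) - 16683419593/(2116820024*(244946 - 212909)) = 412765*(-1/194722) - 16683419593/2116820024/32037 = -412765/194722 - 16683419593/2116820024*1/32037 = -412765/194722 - 16683419593/67816563108888 = -1272525104566824703/600244400076767688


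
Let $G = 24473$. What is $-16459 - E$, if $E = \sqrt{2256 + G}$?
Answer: $-16459 - \sqrt{26729} \approx -16623.0$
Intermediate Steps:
$E = \sqrt{26729}$ ($E = \sqrt{2256 + 24473} = \sqrt{26729} \approx 163.49$)
$-16459 - E = -16459 - \sqrt{26729}$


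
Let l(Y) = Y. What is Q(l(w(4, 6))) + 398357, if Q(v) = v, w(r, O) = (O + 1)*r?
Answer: 398385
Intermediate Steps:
w(r, O) = r*(1 + O) (w(r, O) = (1 + O)*r = r*(1 + O))
Q(l(w(4, 6))) + 398357 = 4*(1 + 6) + 398357 = 4*7 + 398357 = 28 + 398357 = 398385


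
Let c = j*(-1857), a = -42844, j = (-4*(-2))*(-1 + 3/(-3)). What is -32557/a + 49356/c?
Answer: 32103563/13260218 ≈ 2.4210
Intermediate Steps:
j = -16 (j = 8*(-1 + 3*(-⅓)) = 8*(-1 - 1) = 8*(-2) = -16)
c = 29712 (c = -16*(-1857) = 29712)
-32557/a + 49356/c = -32557/(-42844) + 49356/29712 = -32557*(-1/42844) + 49356*(1/29712) = 32557/42844 + 4113/2476 = 32103563/13260218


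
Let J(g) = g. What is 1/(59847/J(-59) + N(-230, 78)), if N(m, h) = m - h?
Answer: -59/78019 ≈ -0.00075623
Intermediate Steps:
1/(59847/J(-59) + N(-230, 78)) = 1/(59847/(-59) + (-230 - 1*78)) = 1/(59847*(-1/59) + (-230 - 78)) = 1/(-59847/59 - 308) = 1/(-78019/59) = -59/78019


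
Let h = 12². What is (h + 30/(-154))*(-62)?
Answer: -686526/77 ≈ -8915.9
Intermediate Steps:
h = 144
(h + 30/(-154))*(-62) = (144 + 30/(-154))*(-62) = (144 + 30*(-1/154))*(-62) = (144 - 15/77)*(-62) = (11073/77)*(-62) = -686526/77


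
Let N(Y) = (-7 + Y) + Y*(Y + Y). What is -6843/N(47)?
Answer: -2281/1486 ≈ -1.5350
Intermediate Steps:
N(Y) = -7 + Y + 2*Y² (N(Y) = (-7 + Y) + Y*(2*Y) = (-7 + Y) + 2*Y² = -7 + Y + 2*Y²)
-6843/N(47) = -6843/(-7 + 47 + 2*47²) = -6843/(-7 + 47 + 2*2209) = -6843/(-7 + 47 + 4418) = -6843/4458 = -6843*1/4458 = -2281/1486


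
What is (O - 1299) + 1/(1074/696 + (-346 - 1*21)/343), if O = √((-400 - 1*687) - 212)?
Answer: -24413887/18825 + I*√1299 ≈ -1296.9 + 36.042*I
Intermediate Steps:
O = I*√1299 (O = √((-400 - 687) - 212) = √(-1087 - 212) = √(-1299) = I*√1299 ≈ 36.042*I)
(O - 1299) + 1/(1074/696 + (-346 - 1*21)/343) = (I*√1299 - 1299) + 1/(1074/696 + (-346 - 1*21)/343) = (-1299 + I*√1299) + 1/(1074*(1/696) + (-346 - 21)*(1/343)) = (-1299 + I*√1299) + 1/(179/116 - 367*1/343) = (-1299 + I*√1299) + 1/(179/116 - 367/343) = (-1299 + I*√1299) + 1/(18825/39788) = (-1299 + I*√1299) + 39788/18825 = -24413887/18825 + I*√1299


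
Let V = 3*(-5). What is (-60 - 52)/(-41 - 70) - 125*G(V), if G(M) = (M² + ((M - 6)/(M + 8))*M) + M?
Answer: -2289263/111 ≈ -20624.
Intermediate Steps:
V = -15
G(M) = M + M² + M*(-6 + M)/(8 + M) (G(M) = (M² + ((-6 + M)/(8 + M))*M) + M = (M² + M*(-6 + M)/(8 + M)) + M = M + M² + M*(-6 + M)/(8 + M))
(-60 - 52)/(-41 - 70) - 125*G(V) = (-60 - 52)/(-41 - 70) - (-1875)*(2 + (-15)² + 10*(-15))/(8 - 15) = -112/(-111) - (-1875)*(2 + 225 - 150)/(-7) = -112*(-1/111) - (-1875)*(-1)*77/7 = 112/111 - 125*165 = 112/111 - 20625 = -2289263/111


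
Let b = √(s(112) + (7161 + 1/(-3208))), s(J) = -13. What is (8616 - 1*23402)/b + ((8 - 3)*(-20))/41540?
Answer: -5/2077 - 29572*√18390487966/22930783 ≈ -174.89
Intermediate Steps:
b = √18390487966/1604 (b = √(-13 + (7161 + 1/(-3208))) = √(-13 + (7161 - 1/3208)) = √(-13 + 22972487/3208) = √(22930783/3208) = √18390487966/1604 ≈ 84.546)
(8616 - 1*23402)/b + ((8 - 3)*(-20))/41540 = (8616 - 1*23402)/((√18390487966/1604)) + ((8 - 3)*(-20))/41540 = (8616 - 23402)*(2*√18390487966/22930783) + (5*(-20))*(1/41540) = -29572*√18390487966/22930783 - 100*1/41540 = -29572*√18390487966/22930783 - 5/2077 = -5/2077 - 29572*√18390487966/22930783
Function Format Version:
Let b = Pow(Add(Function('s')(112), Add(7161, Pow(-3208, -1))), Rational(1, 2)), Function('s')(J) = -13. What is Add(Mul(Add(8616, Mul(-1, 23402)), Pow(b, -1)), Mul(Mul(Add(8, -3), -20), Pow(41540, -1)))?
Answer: Add(Rational(-5, 2077), Mul(Rational(-29572, 22930783), Pow(18390487966, Rational(1, 2)))) ≈ -174.89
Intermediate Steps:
b = Mul(Rational(1, 1604), Pow(18390487966, Rational(1, 2))) (b = Pow(Add(-13, Add(7161, Pow(-3208, -1))), Rational(1, 2)) = Pow(Add(-13, Add(7161, Rational(-1, 3208))), Rational(1, 2)) = Pow(Add(-13, Rational(22972487, 3208)), Rational(1, 2)) = Pow(Rational(22930783, 3208), Rational(1, 2)) = Mul(Rational(1, 1604), Pow(18390487966, Rational(1, 2))) ≈ 84.546)
Add(Mul(Add(8616, Mul(-1, 23402)), Pow(b, -1)), Mul(Mul(Add(8, -3), -20), Pow(41540, -1))) = Add(Mul(Add(8616, Mul(-1, 23402)), Pow(Mul(Rational(1, 1604), Pow(18390487966, Rational(1, 2))), -1)), Mul(Mul(Add(8, -3), -20), Pow(41540, -1))) = Add(Mul(Add(8616, -23402), Mul(Rational(2, 22930783), Pow(18390487966, Rational(1, 2)))), Mul(Mul(5, -20), Rational(1, 41540))) = Add(Mul(-14786, Mul(Rational(2, 22930783), Pow(18390487966, Rational(1, 2)))), Mul(-100, Rational(1, 41540))) = Add(Mul(Rational(-29572, 22930783), Pow(18390487966, Rational(1, 2))), Rational(-5, 2077)) = Add(Rational(-5, 2077), Mul(Rational(-29572, 22930783), Pow(18390487966, Rational(1, 2))))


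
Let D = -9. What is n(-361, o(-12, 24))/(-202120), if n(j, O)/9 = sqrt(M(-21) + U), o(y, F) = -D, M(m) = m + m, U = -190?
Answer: -9*I*sqrt(58)/101060 ≈ -0.00067823*I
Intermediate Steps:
M(m) = 2*m
o(y, F) = 9 (o(y, F) = -1*(-9) = 9)
n(j, O) = 18*I*sqrt(58) (n(j, O) = 9*sqrt(2*(-21) - 190) = 9*sqrt(-42 - 190) = 9*sqrt(-232) = 9*(2*I*sqrt(58)) = 18*I*sqrt(58))
n(-361, o(-12, 24))/(-202120) = (18*I*sqrt(58))/(-202120) = (18*I*sqrt(58))*(-1/202120) = -9*I*sqrt(58)/101060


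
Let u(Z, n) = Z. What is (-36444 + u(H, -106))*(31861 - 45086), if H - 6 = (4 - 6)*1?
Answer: 481919000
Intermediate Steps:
H = 4 (H = 6 + (4 - 6)*1 = 6 - 2*1 = 6 - 2 = 4)
(-36444 + u(H, -106))*(31861 - 45086) = (-36444 + 4)*(31861 - 45086) = -36440*(-13225) = 481919000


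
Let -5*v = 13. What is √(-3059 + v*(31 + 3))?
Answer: I*√78685/5 ≈ 56.102*I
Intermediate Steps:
v = -13/5 (v = -⅕*13 = -13/5 ≈ -2.6000)
√(-3059 + v*(31 + 3)) = √(-3059 - 13*(31 + 3)/5) = √(-3059 - 13/5*34) = √(-3059 - 442/5) = √(-15737/5) = I*√78685/5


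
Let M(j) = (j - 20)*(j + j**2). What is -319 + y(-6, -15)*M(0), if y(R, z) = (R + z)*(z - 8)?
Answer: -319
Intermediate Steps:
M(j) = (-20 + j)*(j + j**2)
y(R, z) = (-8 + z)*(R + z) (y(R, z) = (R + z)*(-8 + z) = (-8 + z)*(R + z))
-319 + y(-6, -15)*M(0) = -319 + ((-15)**2 - 8*(-6) - 8*(-15) - 6*(-15))*(0*(-20 + 0**2 - 19*0)) = -319 + (225 + 48 + 120 + 90)*(0*(-20 + 0 + 0)) = -319 + 483*(0*(-20)) = -319 + 483*0 = -319 + 0 = -319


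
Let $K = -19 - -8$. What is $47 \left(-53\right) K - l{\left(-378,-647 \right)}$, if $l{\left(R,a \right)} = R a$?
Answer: $-217165$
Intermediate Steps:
$K = -11$ ($K = -19 + 8 = -11$)
$47 \left(-53\right) K - l{\left(-378,-647 \right)} = 47 \left(-53\right) \left(-11\right) - \left(-378\right) \left(-647\right) = \left(-2491\right) \left(-11\right) - 244566 = 27401 - 244566 = -217165$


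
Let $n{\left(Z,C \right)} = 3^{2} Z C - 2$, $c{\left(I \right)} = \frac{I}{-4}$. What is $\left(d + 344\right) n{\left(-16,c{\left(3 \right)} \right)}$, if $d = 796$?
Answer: $120840$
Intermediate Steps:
$c{\left(I \right)} = - \frac{I}{4}$ ($c{\left(I \right)} = I \left(- \frac{1}{4}\right) = - \frac{I}{4}$)
$n{\left(Z,C \right)} = -2 + 9 C Z$ ($n{\left(Z,C \right)} = 9 Z C - 2 = 9 C Z - 2 = -2 + 9 C Z$)
$\left(d + 344\right) n{\left(-16,c{\left(3 \right)} \right)} = \left(796 + 344\right) \left(-2 + 9 \left(\left(- \frac{1}{4}\right) 3\right) \left(-16\right)\right) = 1140 \left(-2 + 9 \left(- \frac{3}{4}\right) \left(-16\right)\right) = 1140 \left(-2 + 108\right) = 1140 \cdot 106 = 120840$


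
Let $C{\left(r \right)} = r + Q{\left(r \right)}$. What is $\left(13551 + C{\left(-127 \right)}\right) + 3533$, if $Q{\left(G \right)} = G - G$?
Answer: $16957$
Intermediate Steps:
$Q{\left(G \right)} = 0$
$C{\left(r \right)} = r$ ($C{\left(r \right)} = r + 0 = r$)
$\left(13551 + C{\left(-127 \right)}\right) + 3533 = \left(13551 - 127\right) + 3533 = 13424 + 3533 = 16957$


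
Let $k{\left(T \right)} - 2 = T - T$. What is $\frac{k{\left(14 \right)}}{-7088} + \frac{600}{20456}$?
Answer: $\frac{263243}{9062008} \approx 0.029049$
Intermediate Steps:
$k{\left(T \right)} = 2$ ($k{\left(T \right)} = 2 + \left(T - T\right) = 2 + 0 = 2$)
$\frac{k{\left(14 \right)}}{-7088} + \frac{600}{20456} = \frac{2}{-7088} + \frac{600}{20456} = 2 \left(- \frac{1}{7088}\right) + 600 \cdot \frac{1}{20456} = - \frac{1}{3544} + \frac{75}{2557} = \frac{263243}{9062008}$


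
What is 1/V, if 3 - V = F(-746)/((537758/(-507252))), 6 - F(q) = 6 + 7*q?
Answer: 268879/1325241609 ≈ 0.00020289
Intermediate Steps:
F(q) = -7*q (F(q) = 6 - (6 + 7*q) = 6 + (-6 - 7*q) = -7*q)
V = 1325241609/268879 (V = 3 - (-7*(-746))/(537758/(-507252)) = 3 - 5222/(537758*(-1/507252)) = 3 - 5222/(-268879/253626) = 3 - 5222*(-253626)/268879 = 3 - 1*(-1324434972/268879) = 3 + 1324434972/268879 = 1325241609/268879 ≈ 4928.8)
1/V = 1/(1325241609/268879) = 268879/1325241609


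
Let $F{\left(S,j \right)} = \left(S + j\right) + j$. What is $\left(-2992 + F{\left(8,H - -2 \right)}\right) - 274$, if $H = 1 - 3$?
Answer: $-3258$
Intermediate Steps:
$H = -2$ ($H = 1 - 3 = -2$)
$F{\left(S,j \right)} = S + 2 j$
$\left(-2992 + F{\left(8,H - -2 \right)}\right) - 274 = \left(-2992 + \left(8 + 2 \left(-2 - -2\right)\right)\right) - 274 = \left(-2992 + \left(8 + 2 \left(-2 + 2\right)\right)\right) - 274 = \left(-2992 + \left(8 + 2 \cdot 0\right)\right) - 274 = \left(-2992 + \left(8 + 0\right)\right) - 274 = \left(-2992 + 8\right) - 274 = -2984 - 274 = -3258$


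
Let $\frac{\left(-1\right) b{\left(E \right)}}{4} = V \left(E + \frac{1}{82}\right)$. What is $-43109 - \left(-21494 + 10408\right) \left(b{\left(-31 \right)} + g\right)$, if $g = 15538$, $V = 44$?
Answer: $\frac{9539575807}{41} \approx 2.3267 \cdot 10^{8}$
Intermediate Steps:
$b{\left(E \right)} = - \frac{88}{41} - 176 E$ ($b{\left(E \right)} = - 4 \cdot 44 \left(E + \frac{1}{82}\right) = - 4 \cdot 44 \left(\frac{1}{82} + E\right) = - 4 \left(\frac{22}{41} + 44 E\right) = - \frac{88}{41} - 176 E$)
$-43109 - \left(-21494 + 10408\right) \left(b{\left(-31 \right)} + g\right) = -43109 - \left(-21494 + 10408\right) \left(\left(- \frac{88}{41} - -5456\right) + 15538\right) = -43109 - - 11086 \left(\left(- \frac{88}{41} + 5456\right) + 15538\right) = -43109 - - 11086 \left(\frac{223608}{41} + 15538\right) = -43109 - \left(-11086\right) \frac{860666}{41} = -43109 - - \frac{9541343276}{41} = -43109 + \frac{9541343276}{41} = \frac{9539575807}{41}$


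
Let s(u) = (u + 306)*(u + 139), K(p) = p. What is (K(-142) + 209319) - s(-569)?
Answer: 96087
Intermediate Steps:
s(u) = (139 + u)*(306 + u) (s(u) = (306 + u)*(139 + u) = (139 + u)*(306 + u))
(K(-142) + 209319) - s(-569) = (-142 + 209319) - (42534 + (-569)² + 445*(-569)) = 209177 - (42534 + 323761 - 253205) = 209177 - 1*113090 = 209177 - 113090 = 96087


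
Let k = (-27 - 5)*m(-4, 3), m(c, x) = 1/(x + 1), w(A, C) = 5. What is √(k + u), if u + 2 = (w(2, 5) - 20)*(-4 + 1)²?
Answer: I*√145 ≈ 12.042*I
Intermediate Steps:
m(c, x) = 1/(1 + x)
u = -137 (u = -2 + (5 - 20)*(-4 + 1)² = -2 - 15*(-3)² = -2 - 15*9 = -2 - 135 = -137)
k = -8 (k = (-27 - 5)/(1 + 3) = -32/4 = -32*¼ = -8)
√(k + u) = √(-8 - 137) = √(-145) = I*√145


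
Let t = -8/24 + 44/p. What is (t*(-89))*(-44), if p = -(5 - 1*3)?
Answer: -262372/3 ≈ -87457.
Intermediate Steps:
p = -2 (p = -(5 - 3) = -1*2 = -2)
t = -67/3 (t = -8/24 + 44/(-2) = -8*1/24 + 44*(-1/2) = -1/3 - 22 = -67/3 ≈ -22.333)
(t*(-89))*(-44) = -67/3*(-89)*(-44) = (5963/3)*(-44) = -262372/3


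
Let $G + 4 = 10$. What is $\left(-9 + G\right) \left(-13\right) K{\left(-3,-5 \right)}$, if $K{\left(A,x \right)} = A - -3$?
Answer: $0$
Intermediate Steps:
$G = 6$ ($G = -4 + 10 = 6$)
$K{\left(A,x \right)} = 3 + A$ ($K{\left(A,x \right)} = A + 3 = 3 + A$)
$\left(-9 + G\right) \left(-13\right) K{\left(-3,-5 \right)} = \left(-9 + 6\right) \left(-13\right) \left(3 - 3\right) = \left(-3\right) \left(-13\right) 0 = 39 \cdot 0 = 0$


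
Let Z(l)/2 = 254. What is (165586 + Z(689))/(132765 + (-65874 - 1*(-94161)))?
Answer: 83047/80526 ≈ 1.0313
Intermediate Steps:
Z(l) = 508 (Z(l) = 2*254 = 508)
(165586 + Z(689))/(132765 + (-65874 - 1*(-94161))) = (165586 + 508)/(132765 + (-65874 - 1*(-94161))) = 166094/(132765 + (-65874 + 94161)) = 166094/(132765 + 28287) = 166094/161052 = 166094*(1/161052) = 83047/80526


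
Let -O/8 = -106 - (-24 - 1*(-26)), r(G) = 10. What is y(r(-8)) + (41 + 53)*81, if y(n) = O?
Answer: 8478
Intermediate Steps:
O = 864 (O = -8*(-106 - (-24 - 1*(-26))) = -8*(-106 - (-24 + 26)) = -8*(-106 - 1*2) = -8*(-106 - 2) = -8*(-108) = 864)
y(n) = 864
y(r(-8)) + (41 + 53)*81 = 864 + (41 + 53)*81 = 864 + 94*81 = 864 + 7614 = 8478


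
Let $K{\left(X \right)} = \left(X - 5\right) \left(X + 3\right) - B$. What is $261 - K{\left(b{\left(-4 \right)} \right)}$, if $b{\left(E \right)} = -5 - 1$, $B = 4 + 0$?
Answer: $232$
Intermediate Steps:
$B = 4$
$b{\left(E \right)} = -6$
$K{\left(X \right)} = -4 + \left(-5 + X\right) \left(3 + X\right)$ ($K{\left(X \right)} = \left(X - 5\right) \left(X + 3\right) - 4 = \left(-5 + X\right) \left(3 + X\right) - 4 = -4 + \left(-5 + X\right) \left(3 + X\right)$)
$261 - K{\left(b{\left(-4 \right)} \right)} = 261 - \left(-19 + \left(-6\right)^{2} - -12\right) = 261 - \left(-19 + 36 + 12\right) = 261 - 29 = 232$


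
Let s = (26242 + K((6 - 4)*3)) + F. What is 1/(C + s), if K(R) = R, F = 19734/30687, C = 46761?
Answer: 10229/746815639 ≈ 1.3697e-5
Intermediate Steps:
F = 6578/10229 (F = 19734*(1/30687) = 6578/10229 ≈ 0.64307)
s = 268497370/10229 (s = (26242 + (6 - 4)*3) + 6578/10229 = (26242 + 2*3) + 6578/10229 = (26242 + 6) + 6578/10229 = 26248 + 6578/10229 = 268497370/10229 ≈ 26249.)
1/(C + s) = 1/(46761 + 268497370/10229) = 1/(746815639/10229) = 10229/746815639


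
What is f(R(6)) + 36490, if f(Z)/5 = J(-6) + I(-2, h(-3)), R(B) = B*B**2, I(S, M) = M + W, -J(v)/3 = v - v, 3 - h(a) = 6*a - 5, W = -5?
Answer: 36595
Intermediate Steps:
h(a) = 8 - 6*a (h(a) = 3 - (6*a - 5) = 3 - (-5 + 6*a) = 3 + (5 - 6*a) = 8 - 6*a)
J(v) = 0 (J(v) = -3*(v - v) = -3*0 = 0)
I(S, M) = -5 + M (I(S, M) = M - 5 = -5 + M)
R(B) = B**3
f(Z) = 105 (f(Z) = 5*(0 + (-5 + (8 - 6*(-3)))) = 5*(0 + (-5 + (8 + 18))) = 5*(0 + (-5 + 26)) = 5*(0 + 21) = 5*21 = 105)
f(R(6)) + 36490 = 105 + 36490 = 36595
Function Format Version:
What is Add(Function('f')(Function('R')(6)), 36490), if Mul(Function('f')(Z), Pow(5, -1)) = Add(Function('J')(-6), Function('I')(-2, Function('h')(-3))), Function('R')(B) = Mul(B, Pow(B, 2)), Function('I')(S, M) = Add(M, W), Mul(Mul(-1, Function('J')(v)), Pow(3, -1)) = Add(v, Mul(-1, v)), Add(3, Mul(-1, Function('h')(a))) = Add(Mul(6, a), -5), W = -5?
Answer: 36595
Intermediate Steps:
Function('h')(a) = Add(8, Mul(-6, a)) (Function('h')(a) = Add(3, Mul(-1, Add(Mul(6, a), -5))) = Add(3, Mul(-1, Add(-5, Mul(6, a)))) = Add(3, Add(5, Mul(-6, a))) = Add(8, Mul(-6, a)))
Function('J')(v) = 0 (Function('J')(v) = Mul(-3, Add(v, Mul(-1, v))) = Mul(-3, 0) = 0)
Function('I')(S, M) = Add(-5, M) (Function('I')(S, M) = Add(M, -5) = Add(-5, M))
Function('R')(B) = Pow(B, 3)
Function('f')(Z) = 105 (Function('f')(Z) = Mul(5, Add(0, Add(-5, Add(8, Mul(-6, -3))))) = Mul(5, Add(0, Add(-5, Add(8, 18)))) = Mul(5, Add(0, Add(-5, 26))) = Mul(5, Add(0, 21)) = Mul(5, 21) = 105)
Add(Function('f')(Function('R')(6)), 36490) = Add(105, 36490) = 36595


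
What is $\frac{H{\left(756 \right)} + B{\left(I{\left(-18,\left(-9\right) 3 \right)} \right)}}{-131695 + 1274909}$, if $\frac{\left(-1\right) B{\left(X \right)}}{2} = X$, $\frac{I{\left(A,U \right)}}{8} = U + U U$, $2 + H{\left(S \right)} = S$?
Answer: $- \frac{5239}{571607} \approx -0.0091654$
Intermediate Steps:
$H{\left(S \right)} = -2 + S$
$I{\left(A,U \right)} = 8 U + 8 U^{2}$ ($I{\left(A,U \right)} = 8 \left(U + U U\right) = 8 \left(U + U^{2}\right) = 8 U + 8 U^{2}$)
$B{\left(X \right)} = - 2 X$
$\frac{H{\left(756 \right)} + B{\left(I{\left(-18,\left(-9\right) 3 \right)} \right)}}{-131695 + 1274909} = \frac{\left(-2 + 756\right) - 2 \cdot 8 \left(\left(-9\right) 3\right) \left(1 - 27\right)}{-131695 + 1274909} = \frac{754 - 2 \cdot 8 \left(-27\right) \left(1 - 27\right)}{1143214} = \left(754 - 2 \cdot 8 \left(-27\right) \left(-26\right)\right) \frac{1}{1143214} = \left(754 - 11232\right) \frac{1}{1143214} = \left(-10478\right) \frac{1}{1143214} = - \frac{5239}{571607}$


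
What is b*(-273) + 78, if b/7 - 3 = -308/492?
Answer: -182806/41 ≈ -4458.7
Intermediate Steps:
b = 2044/123 (b = 21 + 7*(-308/492) = 21 + 7*(-308*1/492) = 21 + 7*(-77/123) = 21 - 539/123 = 2044/123 ≈ 16.618)
b*(-273) + 78 = (2044/123)*(-273) + 78 = -186004/41 + 78 = -182806/41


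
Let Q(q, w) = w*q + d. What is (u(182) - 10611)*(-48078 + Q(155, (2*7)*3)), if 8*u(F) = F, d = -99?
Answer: 1764722451/4 ≈ 4.4118e+8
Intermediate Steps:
u(F) = F/8
Q(q, w) = -99 + q*w (Q(q, w) = w*q - 99 = q*w - 99 = -99 + q*w)
(u(182) - 10611)*(-48078 + Q(155, (2*7)*3)) = ((⅛)*182 - 10611)*(-48078 + (-99 + 155*((2*7)*3))) = (91/4 - 10611)*(-48078 + (-99 + 155*(14*3))) = -42353*(-48078 + (-99 + 155*42))/4 = -42353*(-48078 + (-99 + 6510))/4 = -42353*(-48078 + 6411)/4 = -42353/4*(-41667) = 1764722451/4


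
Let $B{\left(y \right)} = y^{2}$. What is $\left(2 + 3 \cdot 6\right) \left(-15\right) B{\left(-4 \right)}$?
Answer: $-4800$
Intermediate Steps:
$\left(2 + 3 \cdot 6\right) \left(-15\right) B{\left(-4 \right)} = \left(2 + 3 \cdot 6\right) \left(-15\right) \left(-4\right)^{2} = \left(2 + 18\right) \left(-15\right) 16 = 20 \left(-15\right) 16 = \left(-300\right) 16 = -4800$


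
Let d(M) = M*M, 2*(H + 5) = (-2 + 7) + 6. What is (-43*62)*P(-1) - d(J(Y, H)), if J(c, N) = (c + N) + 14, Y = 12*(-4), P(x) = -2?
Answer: 16839/4 ≈ 4209.8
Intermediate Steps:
Y = -48
H = ½ (H = -5 + ((-2 + 7) + 6)/2 = -5 + (5 + 6)/2 = -5 + (½)*11 = -5 + 11/2 = ½ ≈ 0.50000)
J(c, N) = 14 + N + c (J(c, N) = (N + c) + 14 = 14 + N + c)
d(M) = M²
(-43*62)*P(-1) - d(J(Y, H)) = -43*62*(-2) - (14 + ½ - 48)² = -2666*(-2) - (-67/2)² = 5332 - 1*4489/4 = 5332 - 4489/4 = 16839/4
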